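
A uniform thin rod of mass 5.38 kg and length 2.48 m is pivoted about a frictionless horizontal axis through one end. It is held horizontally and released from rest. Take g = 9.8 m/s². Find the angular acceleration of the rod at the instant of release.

α ≈ 5.93 rad/s²

About the pivot, I = (1/3)ML² = (1/3)(5.38)(2.48)² = 11.03 kg·m².
The weight acts at the center, a distance L/2 = 1.240 m from the pivot; τ = Mg(L/2) = 65.38 N·m.
α = τ/I = 65.38/11.03 = 5.927 rad/s².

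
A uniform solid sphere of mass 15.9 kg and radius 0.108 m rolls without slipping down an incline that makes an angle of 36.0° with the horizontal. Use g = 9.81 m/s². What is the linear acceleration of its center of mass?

a ≈ 4.12 m/s²

Translation along the incline: Mg sinθ − f = Ma.
Rotation about the center: fR = Iα with I = (2/5)MR². No-slip gives a = αR, so f = (I/R²)a = (2/5)M a.
Substituting: Mg sinθ = (1 + 0.4000)Ma, so a = g sinθ/(1 + 0.4000) = (9.81) sin 36.0° / 1.400 = 4.119 m/s².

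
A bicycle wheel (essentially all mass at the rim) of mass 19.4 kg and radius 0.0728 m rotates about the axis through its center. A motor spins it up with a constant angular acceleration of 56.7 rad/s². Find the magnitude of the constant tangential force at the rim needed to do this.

I = MR² = (19.4)(0.0728)² = 0.1028 kg·m².
The required torque is τ = Iα = (0.1028)(56.70) = 5.830 N·m.
A tangential force at the rim gives τ = FR, so F = τ/R = 5.830/0.0728 = 80.08 N.

F ≈ 80.1 N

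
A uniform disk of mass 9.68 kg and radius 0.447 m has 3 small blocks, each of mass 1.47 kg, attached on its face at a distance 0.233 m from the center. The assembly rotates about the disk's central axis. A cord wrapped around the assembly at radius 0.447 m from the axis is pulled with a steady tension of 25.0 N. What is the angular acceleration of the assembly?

α ≈ 9.26 rad/s²

I_disk = ½MR² = ½(9.68)(0.447)² = 0.9671 kg·m².
I_blocks = 3·m·r² = 3(1.47)(0.233)² = 0.2394 kg·m².
Total I = 1.206 kg·m².
τ = F r = (25.0)(0.447) = 11.18 N·m.
α = τ/I = 11.18/1.206 = 9.262 rad/s².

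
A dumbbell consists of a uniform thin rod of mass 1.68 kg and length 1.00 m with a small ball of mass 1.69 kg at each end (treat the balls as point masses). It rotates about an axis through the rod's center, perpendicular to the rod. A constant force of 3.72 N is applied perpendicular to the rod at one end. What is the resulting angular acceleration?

α ≈ 1.89 rad/s²

I_rod = (1/12)ML² = (1/12)(1.68)(1.00)² = 0.1400 kg·m².
I_balls = 2·m·(L/2)² = 2(1.69)(0.5000)² = 0.8450 kg·m².
Total I = 0.9850 kg·m².
τ = F·(L/2) = (3.72)(0.500) = 1.860 N·m.
α = τ/I = 1.860/0.9850 = 1.888 rad/s².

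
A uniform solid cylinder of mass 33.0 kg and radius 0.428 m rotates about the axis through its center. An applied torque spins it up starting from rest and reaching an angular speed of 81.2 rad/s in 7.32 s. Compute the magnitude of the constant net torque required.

I = ½MR² = (1/2)(33.0)(0.428)² = 3.023 kg·m².
α = Δω/Δt = (81.2 − 0)/7.32 = 11.09 rad/s².
τ = Iα = (3.023)(11.09) = 33.53 N·m.

τ ≈ 33.5 N·m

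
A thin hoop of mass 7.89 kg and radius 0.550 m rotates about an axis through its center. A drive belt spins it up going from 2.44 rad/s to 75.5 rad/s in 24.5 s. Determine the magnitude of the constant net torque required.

I = MR² = (7.89)(0.550)² = 2.387 kg·m².
α = Δω/Δt = (75.5 − 2.44)/24.5 = 2.982 rad/s².
τ = Iα = (2.387)(2.982) = 7.117 N·m.

τ ≈ 7.12 N·m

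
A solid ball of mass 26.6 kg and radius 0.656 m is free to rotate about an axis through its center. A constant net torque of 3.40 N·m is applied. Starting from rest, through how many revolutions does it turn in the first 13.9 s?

≈ 11.4 revolutions

I = (2/5)MR² = (2/5)(26.6)(0.656)² = 4.579 kg·m².
α = τ/I = 3.40/4.579 = 0.7426 rad/s².
θ = ½αt² = ½(0.7426)(13.9)² = 71.73 rad.
Revolutions = θ/(2π) = 11.42.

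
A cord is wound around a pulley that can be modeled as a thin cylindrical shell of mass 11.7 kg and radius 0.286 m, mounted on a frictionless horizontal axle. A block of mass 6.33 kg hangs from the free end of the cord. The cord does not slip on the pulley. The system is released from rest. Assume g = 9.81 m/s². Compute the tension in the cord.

I = MR² = (11.7)(0.286)² = 0.9570 kg·m².
Block: mg − T = ma. Pulley: TR = Iα. No-slip: a = αR, so T = (I/R²)a = 11.70·a.
Then mg = (m + 11.70)a, so a = (6.33)(9.81)/(6.33 + 11.70) = 3.444 m/s².
T = 11.70·a = 40.30 N.

T ≈ 40.3 N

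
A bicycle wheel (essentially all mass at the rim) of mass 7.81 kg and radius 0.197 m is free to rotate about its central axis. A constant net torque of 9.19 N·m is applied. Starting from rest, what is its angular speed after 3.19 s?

ω ≈ 96.7 rad/s

I = MR² = (7.81)(0.197)² = 0.3031 kg·m².
α = τ/I = 9.19/0.3031 = 30.32 rad/s².
ω = ω₀ + αt = 0 + (30.32)(3.19) = 96.72 rad/s.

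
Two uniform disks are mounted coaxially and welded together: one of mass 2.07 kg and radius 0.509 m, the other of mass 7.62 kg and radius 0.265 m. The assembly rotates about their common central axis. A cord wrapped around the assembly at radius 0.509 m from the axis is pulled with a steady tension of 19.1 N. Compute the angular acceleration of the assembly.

I = ½M₁R₁² + ½M₂R₂² = ½(2.07)(0.509)² + ½(7.62)(0.265)² = 0.5357 kg·m².
τ = F r = (19.1)(0.509) = 9.722 N·m.
α = τ/I = 9.722/0.5357 = 18.15 rad/s².

α ≈ 18.1 rad/s²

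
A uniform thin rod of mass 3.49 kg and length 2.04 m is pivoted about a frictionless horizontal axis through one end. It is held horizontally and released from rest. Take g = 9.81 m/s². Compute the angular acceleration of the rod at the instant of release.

α ≈ 7.21 rad/s²

About the pivot, I = (1/3)ML² = (1/3)(3.49)(2.04)² = 4.841 kg·m².
The weight acts at the center, a distance L/2 = 1.020 m from the pivot; τ = Mg(L/2) = 34.92 N·m.
α = τ/I = 34.92/4.841 = 7.213 rad/s².
(Equivalently α = (3g/(2L)) = 7.213 rad/s².)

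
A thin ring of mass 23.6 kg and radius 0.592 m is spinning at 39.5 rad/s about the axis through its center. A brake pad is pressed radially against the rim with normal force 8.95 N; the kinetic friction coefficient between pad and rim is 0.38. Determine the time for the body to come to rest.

I = MR² = (23.6)(0.592)² = 8.271 kg·m².
Friction force f = μN = (0.38)(8.95) = 3.401 N at the rim; torque magnitude τ = fR = 2.013 N·m, opposing ω.
|α| = τ/I = 2.013/8.271 = 0.2434 rad/s² (deceleration).
0 = ω₀ − |α|t ⇒ t = ω₀/|α| = 39.5/0.2434 = 162.3 s.

t ≈ 162 s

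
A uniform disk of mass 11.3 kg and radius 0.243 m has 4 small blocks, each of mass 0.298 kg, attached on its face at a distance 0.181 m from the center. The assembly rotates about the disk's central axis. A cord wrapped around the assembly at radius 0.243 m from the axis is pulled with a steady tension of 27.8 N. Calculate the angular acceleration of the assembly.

α ≈ 18.1 rad/s²

I_disk = ½MR² = ½(11.3)(0.243)² = 0.3336 kg·m².
I_blocks = 4·m·r² = 4(0.298)(0.181)² = 0.03905 kg·m².
Total I = 0.3727 kg·m².
τ = F r = (27.8)(0.243) = 6.755 N·m.
α = τ/I = 6.755/0.3727 = 18.13 rad/s².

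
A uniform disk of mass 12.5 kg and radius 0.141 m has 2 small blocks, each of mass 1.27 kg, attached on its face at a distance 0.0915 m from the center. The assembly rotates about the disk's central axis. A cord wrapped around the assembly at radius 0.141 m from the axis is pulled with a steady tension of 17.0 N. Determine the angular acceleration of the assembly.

α ≈ 16.5 rad/s²

I_disk = ½MR² = ½(12.5)(0.141)² = 0.1243 kg·m².
I_blocks = 2·m·r² = 2(1.27)(0.0915)² = 0.02127 kg·m².
Total I = 0.1455 kg·m².
τ = F r = (17.0)(0.141) = 2.397 N·m.
α = τ/I = 2.397/0.1455 = 16.47 rad/s².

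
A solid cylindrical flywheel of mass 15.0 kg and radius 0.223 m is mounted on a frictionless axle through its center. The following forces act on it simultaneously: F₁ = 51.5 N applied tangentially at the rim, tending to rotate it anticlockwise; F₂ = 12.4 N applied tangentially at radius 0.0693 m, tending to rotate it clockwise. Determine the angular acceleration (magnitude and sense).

I = ½MR² = (1/2)(15.0)(0.223)² = 0.3730 kg·m².
Taking anticlockwise as positive: τ₁ = +(51.5)(0.223) = +11.48 N·m; τ₂ = −(12.4)(0.0693) = −0.8593 N·m.
Net torque τ = 10.63 N·m.
α = τ/I = 10.63/0.3730 = 28.49 rad/s².

α ≈ 28.5 rad/s², anticlockwise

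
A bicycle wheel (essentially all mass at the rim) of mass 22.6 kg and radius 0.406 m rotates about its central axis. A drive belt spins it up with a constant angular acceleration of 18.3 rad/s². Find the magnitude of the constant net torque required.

τ ≈ 68.2 N·m

I = MR² = (22.6)(0.406)² = 3.725 kg·m².
τ = Iα = (3.725)(18.30) = 68.17 N·m.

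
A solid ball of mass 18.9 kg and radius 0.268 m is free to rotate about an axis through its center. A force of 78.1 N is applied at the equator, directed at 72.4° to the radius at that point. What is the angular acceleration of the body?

I = (2/5)MR² = (2/5)(18.9)(0.268)² = 0.5430 kg·m².
Only the tangential component produces torque: τ = F R sinθ = (78.1)(0.268) sin 72.4° = 19.95 N·m.
Newton's second law for rotation, τ = Iα, gives α = τ/I = 19.95/0.5430 = 36.74 rad/s².

α ≈ 36.7 rad/s²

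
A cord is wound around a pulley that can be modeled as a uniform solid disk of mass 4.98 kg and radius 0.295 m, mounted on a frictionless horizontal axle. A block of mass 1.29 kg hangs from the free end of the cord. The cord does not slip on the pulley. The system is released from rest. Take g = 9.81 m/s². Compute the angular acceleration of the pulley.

α ≈ 11.3 rad/s²

I = ½MR² = (1/2)(4.98)(0.295)² = 0.2167 kg·m².
Block: mg − T = ma. Pulley: TR = Iα. No-slip: a = αR, so T = (I/R²)a = 2.490·a.
Then mg = (m + 2.490)a, so a = (1.29)(9.81)/(1.29 + 2.490) = 3.348 m/s².
α = a/R = 3.348/0.295 = 11.35 rad/s².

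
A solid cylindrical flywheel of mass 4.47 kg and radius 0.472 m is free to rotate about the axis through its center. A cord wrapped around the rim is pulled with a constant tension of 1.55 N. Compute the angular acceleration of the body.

I = ½MR² = (1/2)(4.47)(0.472)² = 0.4979 kg·m².
τ = F R = (1.55)(0.472) = 0.7316 N·m.
Newton's second law for rotation, τ = Iα, gives α = τ/I = 0.7316/0.4979 = 1.469 rad/s².

α ≈ 1.47 rad/s²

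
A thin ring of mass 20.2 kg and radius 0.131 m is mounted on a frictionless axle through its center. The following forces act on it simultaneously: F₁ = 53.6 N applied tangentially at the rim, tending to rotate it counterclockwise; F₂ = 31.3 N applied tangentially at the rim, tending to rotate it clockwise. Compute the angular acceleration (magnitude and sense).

α ≈ 8.43 rad/s², counterclockwise

I = MR² = (20.2)(0.131)² = 0.3467 kg·m².
Taking counterclockwise as positive: τ₁ = +(53.6)(0.131) = +7.022 N·m; τ₂ = −(31.3)(0.131) = −4.100 N·m.
Net torque τ = 2.921 N·m.
α = τ/I = 2.921/0.3467 = 8.427 rad/s².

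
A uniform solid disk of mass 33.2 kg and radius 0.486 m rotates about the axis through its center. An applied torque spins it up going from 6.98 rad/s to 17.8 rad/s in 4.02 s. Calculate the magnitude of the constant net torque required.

τ ≈ 10.6 N·m

I = ½MR² = (1/2)(33.2)(0.486)² = 3.921 kg·m².
α = Δω/Δt = (17.8 − 6.98)/4.02 = 2.692 rad/s².
τ = Iα = (3.921)(2.692) = 10.55 N·m.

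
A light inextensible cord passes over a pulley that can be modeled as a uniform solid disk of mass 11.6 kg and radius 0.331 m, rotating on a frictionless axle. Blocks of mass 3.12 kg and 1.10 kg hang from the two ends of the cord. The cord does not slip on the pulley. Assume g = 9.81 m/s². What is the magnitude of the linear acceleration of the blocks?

I = ½MR² = (1/2)(11.6)(0.331)² = 0.6355 kg·m².
Heavier block: m₁g − T₁ = m₁a. Lighter block: T₂ − m₂g = m₂a.
Pulley: (T₁ − T₂)R = Iα = I(a/R), so T₁ − T₂ = (I/R²)a = (1/2)M_p a = 5.800·a.
Adding the three: (m₁ − m₂)g = (m₁ + m₂ + 5.800)a, so a = (3.12 − 1.10)(9.81)/(3.12 + 1.10 + 5.800) = 1.978 m/s².

a ≈ 1.98 m/s²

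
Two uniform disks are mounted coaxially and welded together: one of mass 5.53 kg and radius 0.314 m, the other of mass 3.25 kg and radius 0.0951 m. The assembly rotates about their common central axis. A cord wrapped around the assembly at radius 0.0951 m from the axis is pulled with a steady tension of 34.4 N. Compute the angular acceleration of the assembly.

α ≈ 11.4 rad/s²

I = ½M₁R₁² + ½M₂R₂² = ½(5.53)(0.314)² + ½(3.25)(0.0951)² = 0.2873 kg·m².
τ = F r = (34.4)(0.0951) = 3.271 N·m.
α = τ/I = 3.271/0.2873 = 11.39 rad/s².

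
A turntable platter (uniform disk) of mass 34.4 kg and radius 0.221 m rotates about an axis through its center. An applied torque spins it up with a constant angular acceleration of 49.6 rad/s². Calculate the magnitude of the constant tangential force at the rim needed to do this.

F ≈ 189 N

I = ½MR² = (1/2)(34.4)(0.221)² = 0.8401 kg·m².
The required torque is τ = Iα = (0.8401)(49.60) = 41.67 N·m.
A tangential force at the rim gives τ = FR, so F = τ/R = 41.67/0.221 = 188.5 N.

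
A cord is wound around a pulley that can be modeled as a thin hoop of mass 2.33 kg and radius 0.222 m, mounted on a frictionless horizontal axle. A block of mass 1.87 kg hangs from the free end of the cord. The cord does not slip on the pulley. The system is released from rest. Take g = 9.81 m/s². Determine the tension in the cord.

T ≈ 10.2 N

I = MR² = (2.33)(0.222)² = 0.1148 kg·m².
Block: mg − T = ma. Pulley: TR = Iα. No-slip: a = αR, so T = (I/R²)a = 2.330·a.
Then mg = (m + 2.330)a, so a = (1.87)(9.81)/(1.87 + 2.330) = 4.368 m/s².
T = 2.330·a = 10.18 N.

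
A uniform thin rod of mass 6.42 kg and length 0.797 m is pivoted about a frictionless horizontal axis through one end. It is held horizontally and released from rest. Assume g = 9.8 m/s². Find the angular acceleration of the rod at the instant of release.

About the pivot, I = (1/3)ML² = (1/3)(6.42)(0.797)² = 1.359 kg·m².
The weight acts at the center, a distance L/2 = 0.3985 m from the pivot; τ = Mg(L/2) = 25.07 N·m.
α = τ/I = 25.07/1.359 = 18.44 rad/s².
(Equivalently α = (3g/(2L)) = 18.44 rad/s².)

α ≈ 18.4 rad/s²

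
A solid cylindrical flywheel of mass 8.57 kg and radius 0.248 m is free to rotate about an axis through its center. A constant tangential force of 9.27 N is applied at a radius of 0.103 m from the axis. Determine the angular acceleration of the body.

α ≈ 3.62 rad/s²

I = ½MR² = (1/2)(8.57)(0.248)² = 0.2635 kg·m².
τ = F·r = (9.27)(0.103) = 0.9548 N·m.
Newton's second law for rotation, τ = Iα, gives α = τ/I = 0.9548/0.2635 = 3.623 rad/s².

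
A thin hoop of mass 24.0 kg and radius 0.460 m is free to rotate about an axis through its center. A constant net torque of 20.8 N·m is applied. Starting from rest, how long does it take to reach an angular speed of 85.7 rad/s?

I = MR² = (24.0)(0.460)² = 5.078 kg·m².
α = τ/I = 20.8/5.078 = 4.096 rad/s².
ω = αt ⇒ t = ω/α = 85.7/4.096 = 20.92 s.

t ≈ 20.9 s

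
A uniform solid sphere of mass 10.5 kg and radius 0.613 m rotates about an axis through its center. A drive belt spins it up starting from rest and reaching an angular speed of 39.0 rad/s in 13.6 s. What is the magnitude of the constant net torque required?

τ ≈ 4.53 N·m

I = (2/5)MR² = (2/5)(10.5)(0.613)² = 1.578 kg·m².
α = Δω/Δt = (39.0 − 0)/13.6 = 2.868 rad/s².
τ = Iα = (1.578)(2.868) = 4.526 N·m.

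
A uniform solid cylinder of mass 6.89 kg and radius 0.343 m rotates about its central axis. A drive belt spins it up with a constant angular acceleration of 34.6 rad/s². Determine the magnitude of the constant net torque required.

I = ½MR² = (1/2)(6.89)(0.343)² = 0.4053 kg·m².
τ = Iα = (0.4053)(34.60) = 14.02 N·m.

τ ≈ 14.0 N·m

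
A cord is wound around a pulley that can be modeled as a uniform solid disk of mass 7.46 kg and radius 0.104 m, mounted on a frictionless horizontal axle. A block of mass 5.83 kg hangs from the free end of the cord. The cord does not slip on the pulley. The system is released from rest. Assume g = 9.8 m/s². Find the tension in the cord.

I = ½MR² = (1/2)(7.46)(0.104)² = 0.04034 kg·m².
Block: mg − T = ma. Pulley: TR = Iα. No-slip: a = αR, so T = (I/R²)a = 3.730·a.
Then mg = (m + 3.730)a, so a = (5.83)(9.8)/(5.83 + 3.730) = 5.976 m/s².
T = 3.730·a = 22.29 N.

T ≈ 22.3 N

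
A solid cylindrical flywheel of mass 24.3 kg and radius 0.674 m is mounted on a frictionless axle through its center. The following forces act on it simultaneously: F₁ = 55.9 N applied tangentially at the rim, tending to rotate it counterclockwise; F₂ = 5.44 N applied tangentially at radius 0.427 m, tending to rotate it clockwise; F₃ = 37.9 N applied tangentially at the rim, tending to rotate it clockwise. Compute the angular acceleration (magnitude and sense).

I = ½MR² = (1/2)(24.3)(0.674)² = 5.519 kg·m².
Taking counterclockwise as positive: τ₁ = +(55.9)(0.674) = +37.68 N·m; τ₂ = −(5.44)(0.427) = −2.323 N·m; τ₃ = −(37.9)(0.674) = −25.54 N·m.
Net torque τ = 9.809 N·m.
α = τ/I = 9.809/5.519 = 1.777 rad/s².

α ≈ 1.78 rad/s², counterclockwise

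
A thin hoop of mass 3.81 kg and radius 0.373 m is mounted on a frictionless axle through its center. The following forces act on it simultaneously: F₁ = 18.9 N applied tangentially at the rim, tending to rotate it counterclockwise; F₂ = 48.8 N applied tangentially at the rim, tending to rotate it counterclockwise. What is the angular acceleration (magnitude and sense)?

α ≈ 47.6 rad/s², counterclockwise

I = MR² = (3.81)(0.373)² = 0.5301 kg·m².
Taking counterclockwise as positive: τ₁ = +(18.9)(0.373) = +7.050 N·m; τ₂ = +(48.8)(0.373) = +18.20 N·m.
Net torque τ = 25.25 N·m.
α = τ/I = 25.25/0.5301 = 47.64 rad/s².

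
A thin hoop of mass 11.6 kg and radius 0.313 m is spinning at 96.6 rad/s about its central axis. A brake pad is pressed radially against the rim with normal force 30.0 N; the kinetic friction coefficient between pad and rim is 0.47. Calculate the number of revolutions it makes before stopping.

I = MR² = (11.6)(0.313)² = 1.136 kg·m².
Friction force f = μN = (0.47)(30.0) = 14.10 N at the rim; torque magnitude τ = fR = 4.413 N·m, opposing ω.
|α| = τ/I = 4.413/1.136 = 3.883 rad/s² (deceleration).
ω² = ω₀² − 2|α|θ with ω = 0 ⇒ θ = ω₀²/(2|α|) = 1201 rad = 191.2 rev.

≈ 191 revolutions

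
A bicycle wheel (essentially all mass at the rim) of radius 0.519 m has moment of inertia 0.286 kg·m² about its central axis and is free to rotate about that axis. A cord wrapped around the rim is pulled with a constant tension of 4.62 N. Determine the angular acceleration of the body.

τ = F R = (4.62)(0.519) = 2.398 N·m.
Newton's second law for rotation, τ = Iα, gives α = τ/I = 2.398/0.2860 = 8.384 rad/s².

α ≈ 8.38 rad/s²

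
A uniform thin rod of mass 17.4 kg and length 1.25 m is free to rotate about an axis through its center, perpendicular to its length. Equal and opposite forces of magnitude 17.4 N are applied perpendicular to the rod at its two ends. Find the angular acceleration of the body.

α ≈ 9.60 rad/s²

I = (1/12)ML² = (1/12)(17.4)(1.25)² = 2.266 kg·m².
The couple gives τ = F·(L/2) + F·(L/2) = F L = (17.4)(1.25) = 21.75 N·m.
From τ = Iα: α = 21.75/2.266 = 9.600 rad/s².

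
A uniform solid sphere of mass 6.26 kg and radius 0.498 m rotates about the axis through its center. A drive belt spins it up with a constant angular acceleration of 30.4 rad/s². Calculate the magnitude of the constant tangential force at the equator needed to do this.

I = (2/5)MR² = (2/5)(6.26)(0.498)² = 0.6210 kg·m².
The required torque is τ = Iα = (0.6210)(30.40) = 18.88 N·m.
A tangential force at the equator gives τ = FR, so F = τ/R = 18.88/0.498 = 37.91 N.

F ≈ 37.9 N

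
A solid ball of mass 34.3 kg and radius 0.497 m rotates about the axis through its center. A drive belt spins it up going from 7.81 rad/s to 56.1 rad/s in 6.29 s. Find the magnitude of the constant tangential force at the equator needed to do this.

F ≈ 52.4 N

I = (2/5)MR² = (2/5)(34.3)(0.497)² = 3.389 kg·m².
α = Δω/Δt = (56.1 − 7.81)/6.29 = 7.677 rad/s².
The required torque is τ = Iα = (3.389)(7.677) = 26.02 N·m.
A tangential force at the equator gives τ = FR, so F = τ/R = 26.02/0.497 = 52.35 N.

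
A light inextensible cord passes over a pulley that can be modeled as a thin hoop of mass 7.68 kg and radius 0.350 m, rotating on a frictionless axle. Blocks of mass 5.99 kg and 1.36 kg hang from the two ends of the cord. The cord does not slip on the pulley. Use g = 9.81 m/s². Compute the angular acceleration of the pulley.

α ≈ 8.63 rad/s²

I = MR² = (7.68)(0.350)² = 0.9408 kg·m².
Heavier block: m₁g − T₁ = m₁a. Lighter block: T₂ − m₂g = m₂a.
Pulley: (T₁ − T₂)R = Iα = I(a/R), so T₁ − T₂ = (I/R²)a = 1·M_p a = 7.680·a.
Adding the three: (m₁ − m₂)g = (m₁ + m₂ + 7.680)a, so a = (5.99 − 1.36)(9.81)/(5.99 + 1.36 + 7.680) = 3.022 m/s².
α = a/R = 3.022/0.350 = 8.634 rad/s².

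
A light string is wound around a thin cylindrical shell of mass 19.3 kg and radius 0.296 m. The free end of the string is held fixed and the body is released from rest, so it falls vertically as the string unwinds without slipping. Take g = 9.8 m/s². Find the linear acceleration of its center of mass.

Translation: Mg − T = Ma. Rotation about the center: TR = Iα with I = MR².
With a = αR: T = (I/R²)a = M a, so Mg = (1 + 1.000)Ma.
a = g/(1 + 1.000) = 9.8/2.000 = 4.900 m/s².

a ≈ 4.90 m/s²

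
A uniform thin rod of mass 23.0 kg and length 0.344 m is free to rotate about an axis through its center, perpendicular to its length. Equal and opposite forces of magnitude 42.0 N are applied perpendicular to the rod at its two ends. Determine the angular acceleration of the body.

α ≈ 63.7 rad/s²

I = (1/12)ML² = (1/12)(23.0)(0.344)² = 0.2268 kg·m².
The couple gives τ = F·(L/2) + F·(L/2) = F L = (42.0)(0.344) = 14.45 N·m.
From τ = Iα: α = 14.45/0.2268 = 63.70 rad/s².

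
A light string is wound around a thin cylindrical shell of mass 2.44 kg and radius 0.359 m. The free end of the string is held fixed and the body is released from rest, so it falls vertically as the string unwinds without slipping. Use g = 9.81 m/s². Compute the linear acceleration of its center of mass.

Translation: Mg − T = Ma. Rotation about the center: TR = Iα with I = MR².
With a = αR: T = (I/R²)a = M a, so Mg = (1 + 1.000)Ma.
a = g/(1 + 1.000) = 9.81/2.000 = 4.905 m/s².

a ≈ 4.91 m/s²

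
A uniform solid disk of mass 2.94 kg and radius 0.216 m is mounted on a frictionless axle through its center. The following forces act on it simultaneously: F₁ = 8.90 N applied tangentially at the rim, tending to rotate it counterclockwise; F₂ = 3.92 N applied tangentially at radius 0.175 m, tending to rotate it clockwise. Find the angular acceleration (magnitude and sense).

α ≈ 18.0 rad/s², counterclockwise

I = ½MR² = (1/2)(2.94)(0.216)² = 0.06858 kg·m².
Taking counterclockwise as positive: τ₁ = +(8.90)(0.216) = +1.922 N·m; τ₂ = −(3.92)(0.175) = −0.6860 N·m.
Net torque τ = 1.236 N·m.
α = τ/I = 1.236/0.06858 = 18.03 rad/s².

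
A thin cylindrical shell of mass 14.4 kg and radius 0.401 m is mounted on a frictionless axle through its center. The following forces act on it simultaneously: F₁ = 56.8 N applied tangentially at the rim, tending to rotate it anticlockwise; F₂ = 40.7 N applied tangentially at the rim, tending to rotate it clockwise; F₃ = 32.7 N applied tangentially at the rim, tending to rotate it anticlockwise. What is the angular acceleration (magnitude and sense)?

I = MR² = (14.4)(0.401)² = 2.316 kg·m².
Taking anticlockwise as positive: τ₁ = +(56.8)(0.401) = +22.78 N·m; τ₂ = −(40.7)(0.401) = −16.32 N·m; τ₃ = +(32.7)(0.401) = +13.11 N·m.
Net torque τ = 19.57 N·m.
α = τ/I = 19.57/2.316 = 8.451 rad/s².

α ≈ 8.45 rad/s², anticlockwise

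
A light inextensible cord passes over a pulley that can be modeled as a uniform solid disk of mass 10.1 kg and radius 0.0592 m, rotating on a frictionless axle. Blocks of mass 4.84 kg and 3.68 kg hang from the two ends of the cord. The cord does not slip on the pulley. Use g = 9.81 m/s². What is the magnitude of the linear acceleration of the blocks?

a ≈ 0.839 m/s²

I = ½MR² = (1/2)(10.1)(0.0592)² = 0.01770 kg·m².
Heavier block: m₁g − T₁ = m₁a. Lighter block: T₂ − m₂g = m₂a.
Pulley: (T₁ − T₂)R = Iα = I(a/R), so T₁ − T₂ = (I/R²)a = (1/2)M_p a = 5.050·a.
Adding the three: (m₁ − m₂)g = (m₁ + m₂ + 5.050)a, so a = (4.84 − 3.68)(9.81)/(4.84 + 3.68 + 5.050) = 0.8386 m/s².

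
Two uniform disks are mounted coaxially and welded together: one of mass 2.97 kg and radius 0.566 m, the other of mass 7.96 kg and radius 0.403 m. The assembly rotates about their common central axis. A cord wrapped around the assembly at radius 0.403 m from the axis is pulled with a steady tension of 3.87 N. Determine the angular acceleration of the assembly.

I = ½M₁R₁² + ½M₂R₂² = ½(2.97)(0.566)² + ½(7.96)(0.403)² = 1.122 kg·m².
τ = F r = (3.87)(0.403) = 1.560 N·m.
α = τ/I = 1.560/1.122 = 1.390 rad/s².

α ≈ 1.39 rad/s²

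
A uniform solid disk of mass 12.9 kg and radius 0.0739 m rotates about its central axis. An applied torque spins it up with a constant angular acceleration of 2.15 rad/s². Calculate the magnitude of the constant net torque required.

I = ½MR² = (1/2)(12.9)(0.0739)² = 0.03522 kg·m².
τ = Iα = (0.03522)(2.150) = 0.07573 N·m.

τ ≈ 0.0757 N·m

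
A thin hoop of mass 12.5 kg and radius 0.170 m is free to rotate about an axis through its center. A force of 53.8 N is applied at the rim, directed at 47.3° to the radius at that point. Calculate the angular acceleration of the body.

I = MR² = (12.5)(0.170)² = 0.3613 kg·m².
Only the tangential component produces torque: τ = F R sinθ = (53.8)(0.170) sin 47.3° = 6.722 N·m.
Newton's second law for rotation, τ = Iα, gives α = τ/I = 6.722/0.3613 = 18.61 rad/s².

α ≈ 18.6 rad/s²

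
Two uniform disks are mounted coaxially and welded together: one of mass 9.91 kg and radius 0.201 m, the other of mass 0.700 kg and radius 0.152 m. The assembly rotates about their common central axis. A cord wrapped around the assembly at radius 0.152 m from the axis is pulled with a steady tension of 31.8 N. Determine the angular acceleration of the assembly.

I = ½M₁R₁² + ½M₂R₂² = ½(9.91)(0.201)² + ½(0.700)(0.152)² = 0.2083 kg·m².
τ = F r = (31.8)(0.152) = 4.834 N·m.
α = τ/I = 4.834/0.2083 = 23.21 rad/s².

α ≈ 23.2 rad/s²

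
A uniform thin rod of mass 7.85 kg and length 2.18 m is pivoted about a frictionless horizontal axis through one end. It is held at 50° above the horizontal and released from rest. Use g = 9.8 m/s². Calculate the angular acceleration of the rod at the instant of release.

About the pivot, I = (1/3)ML² = (1/3)(7.85)(2.18)² = 12.44 kg·m².
The weight acts at the center, a distance L/2 = 1.090 m from the pivot; τ = Mg(L/2) cos 50° = 53.90 N·m.
α = τ/I = 53.90/12.44 = 4.334 rad/s².

α ≈ 4.33 rad/s²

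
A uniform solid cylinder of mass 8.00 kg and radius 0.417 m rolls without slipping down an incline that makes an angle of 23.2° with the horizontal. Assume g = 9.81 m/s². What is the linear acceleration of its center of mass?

Translation along the incline: Mg sinθ − f = Ma.
Rotation about the center: fR = Iα with I = ½MR². No-slip gives a = αR, so f = (I/R²)a = (1/2)M a.
Substituting: Mg sinθ = (1 + 0.5000)Ma, so a = g sinθ/(1 + 0.5000) = (9.81) sin 23.2° / 1.500 = 2.576 m/s².

a ≈ 2.58 m/s²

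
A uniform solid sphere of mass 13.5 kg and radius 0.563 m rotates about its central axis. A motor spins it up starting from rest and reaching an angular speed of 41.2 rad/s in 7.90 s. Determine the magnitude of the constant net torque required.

I = (2/5)MR² = (2/5)(13.5)(0.563)² = 1.712 kg·m².
α = Δω/Δt = (41.2 − 0)/7.90 = 5.215 rad/s².
τ = Iα = (1.712)(5.215) = 8.926 N·m.

τ ≈ 8.93 N·m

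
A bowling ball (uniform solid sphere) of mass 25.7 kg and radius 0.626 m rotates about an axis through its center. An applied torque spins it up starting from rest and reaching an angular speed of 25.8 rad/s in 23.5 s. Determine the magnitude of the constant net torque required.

I = (2/5)MR² = (2/5)(25.7)(0.626)² = 4.028 kg·m².
α = Δω/Δt = (25.8 − 0)/23.5 = 1.098 rad/s².
τ = Iα = (4.028)(1.098) = 4.423 N·m.

τ ≈ 4.42 N·m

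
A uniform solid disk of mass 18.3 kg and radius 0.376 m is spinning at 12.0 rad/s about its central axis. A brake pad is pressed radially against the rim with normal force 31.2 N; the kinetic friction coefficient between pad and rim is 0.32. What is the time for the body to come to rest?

I = ½MR² = (1/2)(18.3)(0.376)² = 1.294 kg·m².
Friction force f = μN = (0.32)(31.2) = 9.984 N at the rim; torque magnitude τ = fR = 3.754 N·m, opposing ω.
|α| = τ/I = 3.754/1.294 = 2.902 rad/s² (deceleration).
0 = ω₀ − |α|t ⇒ t = ω₀/|α| = 12.0/2.902 = 4.135 s.

t ≈ 4.14 s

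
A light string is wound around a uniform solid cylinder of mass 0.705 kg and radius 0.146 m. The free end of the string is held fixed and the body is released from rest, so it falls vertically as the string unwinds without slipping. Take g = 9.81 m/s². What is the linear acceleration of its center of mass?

a ≈ 6.54 m/s²

Translation: Mg − T = Ma. Rotation about the center: TR = Iα with I = ½MR².
With a = αR: T = (I/R²)a = (1/2)M a, so Mg = (1 + 0.5000)Ma.
a = g/(1 + 0.5000) = 9.81/1.500 = 6.540 m/s².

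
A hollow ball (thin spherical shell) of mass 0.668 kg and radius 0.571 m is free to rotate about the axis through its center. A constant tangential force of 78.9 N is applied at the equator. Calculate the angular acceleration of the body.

I = (2/3)MR² = (2/3)(0.668)(0.571)² = 0.1452 kg·m².
τ = F R = (78.9)(0.571) = 45.05 N·m.
Newton's second law for rotation, τ = Iα, gives α = τ/I = 45.05/0.1452 = 310.3 rad/s².

α ≈ 310 rad/s²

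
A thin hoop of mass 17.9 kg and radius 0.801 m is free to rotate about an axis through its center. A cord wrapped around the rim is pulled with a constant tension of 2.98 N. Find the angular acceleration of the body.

I = MR² = (17.9)(0.801)² = 11.48 kg·m².
τ = F R = (2.98)(0.801) = 2.387 N·m.
From τ = Iα: α = 2.387/11.48 = 0.2078 rad/s².

α ≈ 0.208 rad/s²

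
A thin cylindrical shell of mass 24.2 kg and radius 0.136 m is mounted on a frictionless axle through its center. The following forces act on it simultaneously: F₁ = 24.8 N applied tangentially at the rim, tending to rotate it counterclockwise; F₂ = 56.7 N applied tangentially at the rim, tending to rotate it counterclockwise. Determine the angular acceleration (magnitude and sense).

I = MR² = (24.2)(0.136)² = 0.4476 kg·m².
Taking counterclockwise as positive: τ₁ = +(24.8)(0.136) = +3.373 N·m; τ₂ = +(56.7)(0.136) = +7.711 N·m.
Net torque τ = 11.08 N·m.
α = τ/I = 11.08/0.4476 = 24.76 rad/s².

α ≈ 24.8 rad/s², counterclockwise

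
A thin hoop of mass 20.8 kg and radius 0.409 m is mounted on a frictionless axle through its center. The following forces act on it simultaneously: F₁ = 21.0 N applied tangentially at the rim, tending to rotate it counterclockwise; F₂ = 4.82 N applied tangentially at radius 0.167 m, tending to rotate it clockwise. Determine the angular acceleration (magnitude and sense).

α ≈ 2.24 rad/s², counterclockwise

I = MR² = (20.8)(0.409)² = 3.479 kg·m².
Taking counterclockwise as positive: τ₁ = +(21.0)(0.409) = +8.589 N·m; τ₂ = −(4.82)(0.167) = −0.8049 N·m.
Net torque τ = 7.784 N·m.
α = τ/I = 7.784/3.479 = 2.237 rad/s².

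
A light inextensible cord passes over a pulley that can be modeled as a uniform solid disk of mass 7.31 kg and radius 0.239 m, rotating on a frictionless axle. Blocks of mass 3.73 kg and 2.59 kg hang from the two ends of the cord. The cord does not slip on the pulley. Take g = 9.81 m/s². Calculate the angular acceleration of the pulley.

I = ½MR² = (1/2)(7.31)(0.239)² = 0.2088 kg·m².
Heavier block: m₁g − T₁ = m₁a. Lighter block: T₂ − m₂g = m₂a.
Pulley: (T₁ − T₂)R = Iα = I(a/R), so T₁ − T₂ = (I/R²)a = (1/2)M_p a = 3.655·a.
Adding the three: (m₁ − m₂)g = (m₁ + m₂ + 3.655)a, so a = (3.73 − 2.59)(9.81)/(3.73 + 2.59 + 3.655) = 1.121 m/s².
α = a/R = 1.121/0.239 = 4.691 rad/s².

α ≈ 4.69 rad/s²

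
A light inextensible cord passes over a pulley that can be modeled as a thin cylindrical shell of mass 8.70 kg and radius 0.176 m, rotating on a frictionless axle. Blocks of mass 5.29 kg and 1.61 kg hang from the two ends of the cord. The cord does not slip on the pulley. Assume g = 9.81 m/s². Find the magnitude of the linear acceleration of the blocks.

I = MR² = (8.70)(0.176)² = 0.2695 kg·m².
Heavier block: m₁g − T₁ = m₁a. Lighter block: T₂ − m₂g = m₂a.
Pulley: (T₁ − T₂)R = Iα = I(a/R), so T₁ − T₂ = (I/R²)a = 1·M_p a = 8.700·a.
Adding the three: (m₁ − m₂)g = (m₁ + m₂ + 8.700)a, so a = (5.29 − 1.61)(9.81)/(5.29 + 1.61 + 8.700) = 2.314 m/s².

a ≈ 2.31 m/s²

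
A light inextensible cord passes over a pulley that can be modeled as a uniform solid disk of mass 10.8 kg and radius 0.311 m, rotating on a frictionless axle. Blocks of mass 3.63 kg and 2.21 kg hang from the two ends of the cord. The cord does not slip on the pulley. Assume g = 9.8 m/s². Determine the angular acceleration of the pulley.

I = ½MR² = (1/2)(10.8)(0.311)² = 0.5223 kg·m².
Heavier block: m₁g − T₁ = m₁a. Lighter block: T₂ − m₂g = m₂a.
Pulley: (T₁ − T₂)R = Iα = I(a/R), so T₁ − T₂ = (I/R²)a = (1/2)M_p a = 5.400·a.
Adding the three: (m₁ − m₂)g = (m₁ + m₂ + 5.400)a, so a = (3.63 − 2.21)(9.8)/(3.63 + 2.21 + 5.400) = 1.238 m/s².
α = a/R = 1.238/0.311 = 3.981 rad/s².

α ≈ 3.98 rad/s²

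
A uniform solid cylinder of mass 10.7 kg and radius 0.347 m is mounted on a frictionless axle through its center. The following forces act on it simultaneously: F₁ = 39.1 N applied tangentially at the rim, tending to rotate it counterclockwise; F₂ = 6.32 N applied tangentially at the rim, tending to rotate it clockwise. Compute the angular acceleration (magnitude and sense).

α ≈ 17.7 rad/s², counterclockwise

I = ½MR² = (1/2)(10.7)(0.347)² = 0.6442 kg·m².
Taking counterclockwise as positive: τ₁ = +(39.1)(0.347) = +13.57 N·m; τ₂ = −(6.32)(0.347) = −2.193 N·m.
Net torque τ = 11.37 N·m.
α = τ/I = 11.37/0.6442 = 17.66 rad/s².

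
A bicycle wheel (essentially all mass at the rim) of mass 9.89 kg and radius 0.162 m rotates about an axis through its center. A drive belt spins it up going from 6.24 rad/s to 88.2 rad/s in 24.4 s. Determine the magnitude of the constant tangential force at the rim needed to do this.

I = MR² = (9.89)(0.162)² = 0.2596 kg·m².
α = Δω/Δt = (88.2 − 6.24)/24.4 = 3.359 rad/s².
The required torque is τ = Iα = (0.2596)(3.359) = 0.8718 N·m.
A tangential force at the rim gives τ = FR, so F = τ/R = 0.8718/0.162 = 5.382 N.

F ≈ 5.38 N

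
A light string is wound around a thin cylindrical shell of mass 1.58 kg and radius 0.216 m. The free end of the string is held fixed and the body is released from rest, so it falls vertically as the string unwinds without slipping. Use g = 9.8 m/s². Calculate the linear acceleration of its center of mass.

Translation: Mg − T = Ma. Rotation about the center: TR = Iα with I = MR².
With a = αR: T = (I/R²)a = M a, so Mg = (1 + 1.000)Ma.
a = g/(1 + 1.000) = 9.8/2.000 = 4.900 m/s².

a ≈ 4.90 m/s²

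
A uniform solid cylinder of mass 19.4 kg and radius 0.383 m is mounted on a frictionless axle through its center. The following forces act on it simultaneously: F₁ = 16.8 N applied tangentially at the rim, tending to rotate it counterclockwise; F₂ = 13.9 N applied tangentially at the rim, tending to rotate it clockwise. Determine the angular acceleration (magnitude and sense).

α ≈ 0.781 rad/s², counterclockwise

I = ½MR² = (1/2)(19.4)(0.383)² = 1.423 kg·m².
Taking counterclockwise as positive: τ₁ = +(16.8)(0.383) = +6.434 N·m; τ₂ = −(13.9)(0.383) = −5.324 N·m.
Net torque τ = 1.111 N·m.
α = τ/I = 1.111/1.423 = 0.7806 rad/s².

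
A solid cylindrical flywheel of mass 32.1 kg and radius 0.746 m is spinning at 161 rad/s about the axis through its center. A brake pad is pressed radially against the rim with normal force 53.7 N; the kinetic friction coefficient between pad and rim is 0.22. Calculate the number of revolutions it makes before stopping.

≈ 2090 revolutions

I = ½MR² = (1/2)(32.1)(0.746)² = 8.932 kg·m².
Friction force f = μN = (0.22)(53.7) = 11.81 N at the rim; torque magnitude τ = fR = 8.813 N·m, opposing ω.
|α| = τ/I = 8.813/8.932 = 0.9867 rad/s² (deceleration).
ω² = ω₀² − 2|α|θ with ω = 0 ⇒ θ = ω₀²/(2|α|) = 13140 rad = 2091 rev.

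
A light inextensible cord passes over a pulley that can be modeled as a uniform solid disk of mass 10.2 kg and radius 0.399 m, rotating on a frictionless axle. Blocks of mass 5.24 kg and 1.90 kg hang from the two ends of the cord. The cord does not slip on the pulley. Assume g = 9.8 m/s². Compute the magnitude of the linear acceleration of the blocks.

I = ½MR² = (1/2)(10.2)(0.399)² = 0.8119 kg·m².
Heavier block: m₁g − T₁ = m₁a. Lighter block: T₂ − m₂g = m₂a.
Pulley: (T₁ − T₂)R = Iα = I(a/R), so T₁ − T₂ = (I/R²)a = (1/2)M_p a = 5.100·a.
Adding the three: (m₁ − m₂)g = (m₁ + m₂ + 5.100)a, so a = (5.24 − 1.90)(9.8)/(5.24 + 1.90 + 5.100) = 2.674 m/s².

a ≈ 2.67 m/s²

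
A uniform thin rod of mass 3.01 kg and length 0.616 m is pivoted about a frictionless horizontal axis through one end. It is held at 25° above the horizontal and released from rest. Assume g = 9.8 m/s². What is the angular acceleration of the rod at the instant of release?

α ≈ 21.6 rad/s²

About the pivot, I = (1/3)ML² = (1/3)(3.01)(0.616)² = 0.3807 kg·m².
The weight acts at the center, a distance L/2 = 0.3080 m from the pivot; τ = Mg(L/2) cos 25° = 8.234 N·m.
α = τ/I = 8.234/0.3807 = 21.63 rad/s².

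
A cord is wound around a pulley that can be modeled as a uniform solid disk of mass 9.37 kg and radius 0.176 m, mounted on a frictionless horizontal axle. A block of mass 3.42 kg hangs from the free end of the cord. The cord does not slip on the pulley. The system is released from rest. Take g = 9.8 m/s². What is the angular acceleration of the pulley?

α ≈ 23.5 rad/s²

I = ½MR² = (1/2)(9.37)(0.176)² = 0.1451 kg·m².
Block: mg − T = ma. Pulley: TR = Iα. No-slip: a = αR, so T = (I/R²)a = 4.685·a.
Then mg = (m + 4.685)a, so a = (3.42)(9.8)/(3.42 + 4.685) = 4.135 m/s².
α = a/R = 4.135/0.176 = 23.50 rad/s².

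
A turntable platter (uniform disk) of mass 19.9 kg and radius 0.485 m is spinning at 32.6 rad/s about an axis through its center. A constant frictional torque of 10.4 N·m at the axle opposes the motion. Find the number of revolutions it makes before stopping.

≈ 19.0 revolutions

I = ½MR² = (1/2)(19.9)(0.485)² = 2.340 kg·m².
The net torque has magnitude 10.4 N·m, opposing ω.
|α| = τ/I = 10.40/2.340 = 4.444 rad/s² (deceleration).
ω² = ω₀² − 2|α|θ with ω = 0 ⇒ θ = ω₀²/(2|α|) = 119.6 rad = 19.03 rev.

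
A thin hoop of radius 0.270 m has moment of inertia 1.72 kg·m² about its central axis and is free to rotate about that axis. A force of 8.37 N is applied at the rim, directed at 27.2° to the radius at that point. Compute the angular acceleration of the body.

Only the tangential component produces torque: τ = F R sinθ = (8.37)(0.270) sin 27.2° = 1.033 N·m.
Newton's second law for rotation, τ = Iα, gives α = τ/I = 1.033/1.720 = 0.6006 rad/s².

α ≈ 0.601 rad/s²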